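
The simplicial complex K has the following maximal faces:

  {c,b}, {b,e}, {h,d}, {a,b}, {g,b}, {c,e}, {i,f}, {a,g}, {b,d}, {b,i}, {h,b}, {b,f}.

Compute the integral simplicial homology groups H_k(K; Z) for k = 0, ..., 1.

H_0 ≅ Z,  H_1 ≅ Z^4.

We work with the vertex ordering a < b < c < d < e < f < g < h < i. The simplices of K, each written with vertices in increasing order, are:

  0-simplices (9): a, b, c, d, e, f, g, h, i
  1-simplices (12): ab, ag, bc, bd, be, bf, bg, bh, bi, ce, dh, fi

giving chain groups C_0 ≅ Z^9, C_1 ≅ Z^12.

∂_1: C_1 → C_0 maps an edge to its endpoints' difference, ∂[p,q] = q − p.
As a 9×12 matrix over Z this has rank 8, with invariant factors (1,1,1,1,1,1,1,1).

Reading off H_k = ker ∂_k / im ∂_{k+1}:

  H_0: rank C_0 − rank ∂_1 = 9 − 8 = 1, and the invariant factors of ∂_1 are all 1, so H_0 = Z.
  H_1: rank ker ∂_1 − rank ∂_2 = (12 − 8) − 0 = 4, and there is no ∂_2, so H_1 = Z^4.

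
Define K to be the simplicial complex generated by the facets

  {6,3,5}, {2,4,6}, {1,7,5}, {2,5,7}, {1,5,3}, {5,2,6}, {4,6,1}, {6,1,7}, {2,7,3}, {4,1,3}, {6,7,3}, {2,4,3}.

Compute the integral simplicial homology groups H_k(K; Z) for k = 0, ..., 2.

Fix the vertex order 1 < 2 < 3 < 4 < 5 < 6 < 7 and write every simplex with vertices in increasing order. Then dim K = 2 and the simplices of K are:

  0-simplices (7): [1], [2], [3], [4], [5], [6], [7]
  1-simplices (18): [1,3], [1,4], [1,5], [1,6], [1,7], [2,3], [2,4], [2,5], [2,6], [2,7], [3,4], [3,5], [3,6], [3,7], [4,6], [5,6], [5,7], [6,7]
  2-simplices (12): [1,3,4], [1,3,5], [1,4,6], [1,5,7], [1,6,7], [2,3,4], [2,3,7], [2,4,6], [2,5,6], [2,5,7], [3,5,6], [3,6,7]

giving chain groups C_0 ≅ Z^7, C_1 ≅ Z^18, C_2 ≅ Z^12.

The boundary map ∂_1: C_1 → C_0 maps an edge to its endpoints' difference, ∂[p,q] = q − p. For instance
  ∂[3,5] = [5] − [3].
The 7×18 boundary matrix has rank 6 and Smith normal form diag(1,1,1,1,1,1).

The boundary map ∂_2: C_2 → C_1 sends each 2-simplex [p,q,r] to [q,r] − [p,r] + [p,q]. For instance
  ∂[1,3,4] = [3,4] − [1,4] + [1,3],
  ∂[1,4,6] = [4,6] − [1,6] + [1,4].
As a 18×12 matrix over Z this has rank 12, with invariant factors (1,1,1,1,1,1,1,1,1,1,1,2).

Computing H_k = (kernel of ∂_k) / (image of ∂_{k+1}):

  H_0: rank C_0 − rank ∂_1 = 7 − 6 = 1, and the invariant factors of ∂_1 are all 1, so H_0 = Z.
  H_1: rank ker ∂_1 − rank ∂_2 = (18 − 6) − 12 = 0, and ∂_2 has invariant factor 2 > 1, so H_1 = Z/2Z.
  H_2: rank ker ∂_2 − rank ∂_3 = (12 − 12) − 0 = 0, and there is no ∂_3, so H_2 = 0.

As a check, the Euler characteristic is 7 − 18 + 12 = 1, which agrees with 1 − 0 + 0 = 1.
(K is a triangulation of the real projective plane RP^2.)

H_0 ≅ Z,  H_1 ≅ Z/2Z,  H_2 = 0.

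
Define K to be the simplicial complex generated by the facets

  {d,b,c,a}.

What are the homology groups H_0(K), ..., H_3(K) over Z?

H_0 ≅ Z,  H_1 = 0,  H_2 = 0,  H_3 = 0.

Take the total order a < b < c < d on the vertex set. Then K (dimension 3) consists of the simplices:

  0-simplices (4): a, b, c, d
  1-simplices (6): ab, ac, ad, bc, bd, cd
  2-simplices (4): abc, abd, acd, bcd
  3-simplices (1): abcd

giving chain groups C_0 ≅ Z^4, C_1 ≅ Z^6, C_2 ≅ Z^4, C_3 ≅ Z^1.

∂_1: C_1 → C_0 sends each edge [p,q] (with p < q) to q − p. For instance
  ∂bd = d − b.
The 4×6 boundary matrix has rank 3 and Smith normal form diag(1,1,1).

∂_2: C_2 → C_1 acts by ∂[p,q,r] = [q,r] − [p,r] + [p,q]. For instance
  ∂abd = bd − ad + ab,
  ∂bcd = cd − bd + bc.
The resulting 6×4 matrix has rank 3, and its Smith normal form has invariant factors (1,1,1).

The boundary map ∂_3: C_3 → C_2 sends each 3-simplex σ to the alternating sum Σ_i (−1)^i (σ with its i-th vertex removed). For instance
  ∂abcd = bcd − acd + abd − abc.
The resulting 4×1 matrix has rank 1, and its Smith normal form has invariant factors (1).

Computing H_k = (kernel of ∂_k) / (image of ∂_{k+1}):

  H_0: rank C_0 − rank ∂_1 = 4 − 3 = 1, and the invariant factors of ∂_1 are all 1, so H_0 ≅ Z.
  H_1: rank ker ∂_1 − rank ∂_2 = (6 − 3) − 3 = 0, and the invariant factors of ∂_2 are all 1, so H_1 ≅ 0.
  H_2: rank ker ∂_2 − rank ∂_3 = (4 − 3) − 1 = 0, and the invariant factors of ∂_3 are all 1, so H_2 ≅ 0.
  H_3: rank ker ∂_3 − rank ∂_4 = (1 − 1) − 0 = 0, and there is no ∂_4, so H_3 ≅ 0.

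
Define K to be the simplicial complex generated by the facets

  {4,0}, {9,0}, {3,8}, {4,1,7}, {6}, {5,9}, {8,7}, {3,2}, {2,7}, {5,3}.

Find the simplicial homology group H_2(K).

H_2 ≅ 0.

Order the vertices as 0 < 1 < 2 < 3 < 4 < 5 < 6 < 7 < 8 < 9. Listing each simplex with vertices in this order, K has dimension 2 with simplices:

  0-simplices (10): [0], [1], [2], [3], [4], [5], [6], [7], [8], [9]
  1-simplices (11): [0,4], [0,9], [1,4], [1,7], [2,3], [2,7], [3,5], [3,8], [4,7], [5,9], [7,8]
  2-simplices (1): [1,4,7]

so the chain groups are C_0 ≅ Z^10, C_1 ≅ Z^11, C_2 ≅ Z^1.

The boundary map ∂_1: C_1 → C_0 is given by ∂[p,q] = [q] − [p].
The 10×11 boundary matrix has rank 8 and Smith normal form diag(1,1,1,1,1,1,1,1).

The boundary map ∂_2: C_2 → C_1 acts by ∂[p,q,r] = [q,r] − [p,r] + [p,q]. For instance
  ∂[1,4,7] = [4,7] − [1,7] + [1,4].
The resulting 11×1 matrix has rank 1, and its Smith normal form has invariant factors (1).

Now H_k = ker ∂_k / im ∂_{k+1}, so:

  H_2: rank ker ∂_2 − rank ∂_3 = (1 − 1) − 0 = 0, and there is no ∂_3, so H_2 ≅ 0.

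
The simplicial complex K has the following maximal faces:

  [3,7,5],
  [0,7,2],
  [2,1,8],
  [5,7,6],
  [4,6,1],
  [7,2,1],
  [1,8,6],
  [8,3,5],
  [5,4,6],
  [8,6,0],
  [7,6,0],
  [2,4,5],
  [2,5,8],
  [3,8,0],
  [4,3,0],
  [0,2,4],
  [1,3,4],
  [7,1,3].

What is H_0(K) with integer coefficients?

H_0 ≅ Z.

We work with the vertex ordering 0 < 1 < 2 < 3 < 4 < 5 < 6 < 7 < 8. The simplices of K, each written with vertices in increasing order, are:

  0-simplices (9): [0], [1], [2], [3], [4], [5], [6], [7], [8]
  1-simplices (27): (27 of them)
  2-simplices (18): [0,2,4], [0,2,7], [0,3,4], [0,3,8], [0,6,7], [0,6,8], [1,2,7], [1,2,8], [1,3,4], [1,3,7], [1,4,6], [1,6,8], [2,4,5], [2,5,8], [3,5,7], [3,5,8], [4,5,6], [5,6,7]

giving chain groups C_0 ≅ Z^9, C_1 ≅ Z^27, C_2 ≅ Z^18.

The boundary map ∂_1: C_1 → C_0 maps an edge to its endpoints' difference, ∂[p,q] = q − p.
The 9×27 boundary matrix has rank 8 and Smith normal form diag(1,1,1,1,1,1,1,1).

Boundary ∂_2: C_2 → C_1 sends each 2-simplex [p,q,r] to [q,r] − [p,r] + [p,q]. For instance
  ∂[1,6,8] = [6,8] − [1,8] + [1,6],
  ∂[0,2,7] = [2,7] − [0,7] + [0,2].
This gives a 27×18 integer matrix of rank 17; reducing to Smith normal form yields diagonal entries (1,1,1,1,1,1,1,1,1,1,1,1,1,1,1,1,1).

From H_k ≅ ker(∂_k) / im(∂_{k+1}) we obtain:

  H_0: rank C_0 − rank ∂_1 = 9 − 8 = 1, and the invariant factors of ∂_1 are all 1, so H_0 = Z.

(K is a triangulation of the torus T^2.)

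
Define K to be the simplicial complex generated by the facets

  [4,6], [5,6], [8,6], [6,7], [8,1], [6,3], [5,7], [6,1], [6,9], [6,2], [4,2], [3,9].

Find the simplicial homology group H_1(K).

H_1 ≅ Z^4.

Fix the vertex order 1 < 2 < 3 < 4 < 5 < 6 < 7 < 8 < 9 and write every simplex with vertices in increasing order. Then dim K = 1 and the simplices of K are:

  0-simplices (9): [1], [2], [3], [4], [5], [6], [7], [8], [9]
  1-simplices (12): [1,6], [1,8], [2,4], [2,6], [3,6], [3,9], [4,6], [5,6], [5,7], [6,7], [6,8], [6,9]

giving chain groups C_0 ≅ Z^9, C_1 ≅ Z^12.

Boundary ∂_1: C_1 → C_0 is given by ∂[p,q] = [q] − [p]. For instance
  ∂[3,9] = [9] − [3].
This gives a 9×12 integer matrix of rank 8; reducing to Smith normal form yields diagonal entries (1,1,1,1,1,1,1,1).

Reading off H_k = ker ∂_k / im ∂_{k+1}:

  H_1: rank ker ∂_1 − rank ∂_2 = (12 − 8) − 0 = 4, and there is no ∂_2, so H_1 ≅ Z^4.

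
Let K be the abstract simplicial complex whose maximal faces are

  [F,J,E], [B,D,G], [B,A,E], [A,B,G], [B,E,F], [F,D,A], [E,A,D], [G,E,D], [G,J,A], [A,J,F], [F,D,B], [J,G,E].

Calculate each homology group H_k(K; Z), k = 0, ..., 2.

H_0 ≅ Z,  H_1 ≅ Z/2,  H_2 = 0.

Take the total order A < B < D < E < F < G < J on the vertex set. Then K (dimension 2) consists of the simplices:

  0-simplices (7): A, B, D, E, F, G, J
  1-simplices (18): AB, AD, AE, AF, AG, AJ, BD, BE, BF, BG, DE, DF, DG, EF, EG, EJ, FJ, GJ
  2-simplices (12): ABE, ABG, ADE, ADF, AFJ, AGJ, BDF, BDG, BEF, DEG, EFJ, EGJ

Hence C_0 ≅ Z^7, C_1 ≅ Z^18, C_2 ≅ Z^12.

Boundary ∂_1: C_1 → C_0 maps an edge to its endpoints' difference, ∂[p,q] = q − p.
This gives a 7×18 integer matrix of rank 6; reducing to Smith normal form yields diagonal entries (1,1,1,1,1,1).

∂_2: C_2 → C_1 sends each 2-simplex [p,q,r] to [q,r] − [p,r] + [p,q]. For instance
  ∂AFJ = FJ − AJ + AF,
  ∂ABE = BE − AE + AB.
The 18×12 boundary matrix has rank 12 and Smith normal form diag(1,1,1,1,1,1,1,1,1,1,1,2).

Reading off H_k = ker ∂_k / im ∂_{k+1}:

  H_0: rank C_0 − rank ∂_1 = 7 − 6 = 1, and the invariant factors of ∂_1 are all 1, so H_0 = Z.
  H_1: rank ker ∂_1 − rank ∂_2 = (18 − 6) − 12 = 0, and ∂_2 has invariant factor 2 > 1, so H_1 = Z/2.
  H_2: rank ker ∂_2 − rank ∂_3 = (12 − 12) − 0 = 0, and there is no ∂_3, so H_2 = 0.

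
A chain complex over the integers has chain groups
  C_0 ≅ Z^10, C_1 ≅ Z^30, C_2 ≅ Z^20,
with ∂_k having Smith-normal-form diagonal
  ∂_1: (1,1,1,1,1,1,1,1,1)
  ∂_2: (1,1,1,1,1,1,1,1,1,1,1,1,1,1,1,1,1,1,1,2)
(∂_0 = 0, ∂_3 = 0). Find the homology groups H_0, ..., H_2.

H_0 = Z,  H_1 = Z ⊕ Z/2,  H_2 = 0.

H_0: b_0 = 10 − 0 − 9 = 1; torsion from ∂_1 factors > 1: none. So H_0 = Z.
H_1: b_1 = 30 − 9 − 20 = 1; torsion from ∂_2 factors > 1: [2]. So H_1 = Z ⊕ Z/2.
H_2: b_2 = 20 − 20 − 0 = 0; torsion from ∂_3 factors > 1: none. So H_2 = 0.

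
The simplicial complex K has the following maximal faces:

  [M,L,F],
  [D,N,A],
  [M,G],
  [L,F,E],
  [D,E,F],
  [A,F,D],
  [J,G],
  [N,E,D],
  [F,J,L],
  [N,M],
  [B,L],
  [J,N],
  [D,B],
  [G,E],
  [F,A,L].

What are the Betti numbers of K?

b_0 = 1, b_1 = 5, b_2 = 0.

Order the vertices as A < B < D < E < F < G < J < L < M < N. Listing each simplex with vertices in this order, K has dimension 2 with simplices:

  0-simplices (10): A, B, D, E, F, G, J, L, M, N
  1-simplices (22): AD, AF, AL, AN, BD, BL, DE, DF, DN, EF, EG, EL, EN, FJ, FL, FM, GJ, GM, JL, JN, LM, MN
  2-simplices (8): ADF, ADN, AFL, DEF, DEN, EFL, FJL, FLM

Hence C_0 ≅ Z^10, C_1 ≅ Z^22, C_2 ≅ Z^8.

The boundary map ∂_1: C_1 → C_0 is given by ∂[p,q] = [q] − [p]. For instance
  ∂AF = F − A.
The resulting 10×22 matrix has rank 9, and its Smith normal form has invariant factors (1,1,1,1,1,1,1,1,1).

Boundary ∂_2: C_2 → C_1 maps a triangle to the signed sum of its edges. For instance
  ∂DEN = EN − DN + DE,
  ∂ADF = DF − AF + AD.
This gives a 22×8 integer matrix of rank 8; reducing to Smith normal form yields diagonal entries (1,1,1,1,1,1,1,1).

Reading off H_k = ker ∂_k / im ∂_{k+1}:

  H_0: rank C_0 − rank ∂_1 = 10 − 9 = 1, and the invariant factors of ∂_1 are all 1, so H_0 = Z.
  H_1: rank ker ∂_1 − rank ∂_2 = (22 − 9) − 8 = 5, and the invariant factors of ∂_2 are all 1, so H_1 = Z^5.
  H_2: rank ker ∂_2 − rank ∂_3 = (8 − 8) − 0 = 0, and there is no ∂_3, so H_2 = 0.

Hence the Betti numbers are b_0 = 1, b_1 = 5, b_2 = 0.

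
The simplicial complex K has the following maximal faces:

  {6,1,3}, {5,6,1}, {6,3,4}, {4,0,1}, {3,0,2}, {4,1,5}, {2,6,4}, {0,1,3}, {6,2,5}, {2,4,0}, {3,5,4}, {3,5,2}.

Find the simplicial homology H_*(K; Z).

H_0 ≅ Z,  H_1 ≅ Z/2,  H_2 = 0.

K has 7 vertices, 18 edges, 12 triangles.
rank ∂_0 = 0, rank ∂_1 = 6 ⇒ b_0 = 7 − 0 − 6 = 1; all invariant factors of ∂_1 are 1 so no torsion. So H_0 = Z.
rank ∂_1 = 6, rank ∂_2 = 12 ⇒ b_1 = 18 − 6 − 12 = 0; ∂_2 has invariant factor(s) [2] giving torsion. So H_1 = Z/2.
rank ∂_2 = 12, rank ∂_3 = 0 ⇒ b_2 = 12 − 12 − 0 = 0. So H_2 = 0.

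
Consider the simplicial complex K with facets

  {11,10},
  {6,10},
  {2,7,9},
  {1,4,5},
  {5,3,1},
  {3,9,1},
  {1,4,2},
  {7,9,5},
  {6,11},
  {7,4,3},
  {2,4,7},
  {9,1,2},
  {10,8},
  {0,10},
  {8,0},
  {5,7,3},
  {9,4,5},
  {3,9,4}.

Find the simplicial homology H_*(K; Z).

H_0 ≅ Z^2,  H_1 ≅ Z^2 ⊕ Z/2,  H_2 = 0.

We work with the vertex ordering 0 < 1 < 2 < 3 < 4 < 5 < 6 < 7 < 8 < 9 < 10 < 11. The simplices of K, each written with vertices in increasing order, are:

  0-simplices (12): [0], [1], [2], [3], [4], [5], [6], [7], [8], [9], [10], [11]
  1-simplices (24): (24 of them)
  2-simplices (12): [1,2,4], [1,2,9], [1,3,5], [1,3,9], [1,4,5], [2,4,7], [2,7,9], [3,4,7], [3,4,9], [3,5,7], [4,5,9], [5,7,9]

giving chain groups C_0 ≅ Z^12, C_1 ≅ Z^24, C_2 ≅ Z^12.

∂_1: C_1 → C_0 sends each edge [p,q] (with p < q) to q − p. For instance
  ∂[1,9] = [9] − [1].
The 12×24 boundary matrix has rank 10 and Smith normal form diag(1,1,1,1,1,1,1,1,1,1).

Boundary ∂_2: C_2 → C_1 sends each 2-simplex [p,q,r] to [q,r] − [p,r] + [p,q]. For instance
  ∂[1,3,5] = [3,5] − [1,5] + [1,3],
  ∂[2,7,9] = [7,9] − [2,9] + [2,7].
The resulting 24×12 matrix has rank 12, and its Smith normal form has invariant factors (1,1,1,1,1,1,1,1,1,1,1,2).

Now H_k = ker ∂_k / im ∂_{k+1}, so:

  H_0: rank C_0 − rank ∂_1 = 12 − 10 = 2, and the invariant factors of ∂_1 are all 1, so H_0 ≅ Z^2.
  H_1: rank ker ∂_1 − rank ∂_2 = (24 − 10) − 12 = 2, and ∂_2 has invariant factor 2 > 1, so H_1 ≅ Z^2 ⊕ Z/2.
  H_2: rank ker ∂_2 − rank ∂_3 = (12 − 12) − 0 = 0, and there is no ∂_3, so H_2 ≅ 0.

(K is a triangulation of the disjoint union of a wedge of 2 circles and the real projective plane RP^2.)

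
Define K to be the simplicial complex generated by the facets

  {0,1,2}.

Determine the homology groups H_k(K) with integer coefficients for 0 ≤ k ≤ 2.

H_0 = Z,  H_1 = 0,  H_2 = 0.

Take the total order 0 < 1 < 2 on the vertex set. Then K (dimension 2) consists of the simplices:

  0-simplices (3): [0], [1], [2]
  1-simplices (3): [0,1], [0,2], [1,2]
  2-simplices (1): [0,1,2]

so the chain groups are C_0 ≅ Z^3, C_1 ≅ Z^3, C_2 ≅ Z^1.

Boundary ∂_1: C_1 → C_0 sends each edge [p,q] (with p < q) to q − p. For instance
  ∂[0,1] = [1] − [0].
This gives a 3×3 integer matrix of rank 2; reducing to Smith normal form yields diagonal entries (1,1).

∂_2: C_2 → C_1 acts by ∂[p,q,r] = [q,r] − [p,r] + [p,q]. For instance
  ∂[0,1,2] = [1,2] − [0,2] + [0,1].
This gives a 3×1 integer matrix of rank 1; reducing to Smith normal form yields diagonal entries (1).

Reading off H_k = ker ∂_k / im ∂_{k+1}:

  H_0: rank C_0 − rank ∂_1 = 3 − 2 = 1, and the invariant factors of ∂_1 are all 1, so H_0 = Z.
  H_1: rank ker ∂_1 − rank ∂_2 = (3 − 2) − 1 = 0, and the invariant factors of ∂_2 are all 1, so H_1 = 0.
  H_2: rank ker ∂_2 − rank ∂_3 = (1 − 1) − 0 = 0, and there is no ∂_3, so H_2 = 0.

(K is a triangulation of the 2-simplex.)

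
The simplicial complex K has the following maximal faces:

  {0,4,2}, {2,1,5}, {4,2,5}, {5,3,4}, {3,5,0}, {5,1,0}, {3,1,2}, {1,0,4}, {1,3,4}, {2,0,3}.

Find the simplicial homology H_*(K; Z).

H_0 ≅ Z,  H_1 ≅ Z/2,  H_2 = 0.

We work with the vertex ordering 0 < 1 < 2 < 3 < 4 < 5. The simplices of K, each written with vertices in increasing order, are:

  0-simplices (6): [0], [1], [2], [3], [4], [5]
  1-simplices (15): [0,1], [0,2], [0,3], [0,4], [0,5], [1,2], [1,3], [1,4], [1,5], [2,3], [2,4], [2,5], [3,4], [3,5], [4,5]
  2-simplices (10): [0,1,4], [0,1,5], [0,2,3], [0,2,4], [0,3,5], [1,2,3], [1,2,5], [1,3,4], [2,4,5], [3,4,5]

so the chain groups are C_0 ≅ Z^6, C_1 ≅ Z^15, C_2 ≅ Z^10.

The boundary map ∂_1: C_1 → C_0 is given by ∂[p,q] = [q] − [p].
The 6×15 boundary matrix has rank 5 and Smith normal form diag(1,1,1,1,1).

The boundary map ∂_2: C_2 → C_1 sends each 2-simplex [p,q,r] to [q,r] − [p,r] + [p,q]. For instance
  ∂[0,1,4] = [1,4] − [0,4] + [0,1],
  ∂[0,2,4] = [2,4] − [0,4] + [0,2].
This gives a 15×10 integer matrix of rank 10; reducing to Smith normal form yields diagonal entries (1,1,1,1,1,1,1,1,1,2).

Now H_k = ker ∂_k / im ∂_{k+1}, so:

  H_0: rank C_0 − rank ∂_1 = 6 − 5 = 1, and the invariant factors of ∂_1 are all 1, so H_0 ≅ Z.
  H_1: rank ker ∂_1 − rank ∂_2 = (15 − 5) − 10 = 0, and ∂_2 has invariant factor 2 > 1, so H_1 ≅ Z/2.
  H_2: rank ker ∂_2 − rank ∂_3 = (10 − 10) − 0 = 0, and there is no ∂_3, so H_2 ≅ 0.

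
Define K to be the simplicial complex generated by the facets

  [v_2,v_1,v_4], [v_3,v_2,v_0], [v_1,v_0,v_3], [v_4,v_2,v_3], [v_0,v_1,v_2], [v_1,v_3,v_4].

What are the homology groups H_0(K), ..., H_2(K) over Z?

H_0 ≅ Z,  H_1 = 0,  H_2 ≅ Z.

Fix the vertex order v_0 < v_1 < v_2 < v_3 < v_4 and write every simplex with vertices in increasing order. Then dim K = 2 and the simplices of K are:

  0-simplices (5): [v_0], [v_1], [v_2], [v_3], [v_4]
  1-simplices (9): [v_0,v_1], [v_0,v_2], [v_0,v_3], [v_1,v_2], [v_1,v_3], [v_1,v_4], [v_2,v_3], [v_2,v_4], [v_3,v_4]
  2-simplices (6): [v_0,v_1,v_2], [v_0,v_1,v_3], [v_0,v_2,v_3], [v_1,v_2,v_4], [v_1,v_3,v_4], [v_2,v_3,v_4]

Hence C_0 ≅ Z^5, C_1 ≅ Z^9, C_2 ≅ Z^6.

Boundary ∂_1: C_1 → C_0 is given by ∂[p,q] = [q] − [p].
This gives a 5×9 integer matrix of rank 4; reducing to Smith normal form yields diagonal entries (1,1,1,1).

The boundary map ∂_2: C_2 → C_1 maps a triangle to the signed sum of its edges. For instance
  ∂[v_1,v_2,v_4] = [v_2,v_4] − [v_1,v_4] + [v_1,v_2],
  ∂[v_0,v_2,v_3] = [v_2,v_3] − [v_0,v_3] + [v_0,v_2].
The 9×6 boundary matrix has rank 5 and Smith normal form diag(1,1,1,1,1).

Computing H_k = (kernel of ∂_k) / (image of ∂_{k+1}):

  H_0: rank C_0 − rank ∂_1 = 5 − 4 = 1, and the invariant factors of ∂_1 are all 1, so H_0 ≅ Z.
  H_1: rank ker ∂_1 − rank ∂_2 = (9 − 4) − 5 = 0, and the invariant factors of ∂_2 are all 1, so H_1 ≅ 0.
  H_2: rank ker ∂_2 − rank ∂_3 = (6 − 5) − 0 = 1, and there is no ∂_3, so H_2 ≅ Z.

(K is a triangulation of the 2-sphere S^2.)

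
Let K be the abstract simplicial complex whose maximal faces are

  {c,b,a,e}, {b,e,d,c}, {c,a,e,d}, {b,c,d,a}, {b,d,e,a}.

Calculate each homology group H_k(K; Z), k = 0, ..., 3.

We work with the vertex ordering a < b < c < d < e. The simplices of K, each written with vertices in increasing order, are:

  0-simplices (5): a, b, c, d, e
  1-simplices (10): ab, ac, ad, ae, bc, bd, be, cd, ce, de
  2-simplices (10): abc, abd, abe, acd, ace, ade, bcd, bce, bde, cde
  3-simplices (5): abcd, abce, abde, acde, bcde

giving chain groups C_0 ≅ Z^5, C_1 ≅ Z^10, C_2 ≅ Z^10, C_3 ≅ Z^5.

∂_1: C_1 → C_0 is given by ∂[p,q] = [q] − [p].
This gives a 5×10 integer matrix of rank 4; reducing to Smith normal form yields diagonal entries (1,1,1,1).

The boundary map ∂_2: C_2 → C_1 maps a triangle to the signed sum of its edges. For instance
  ∂bde = de − be + bd,
  ∂abe = be − ae + ab.
This gives a 10×10 integer matrix of rank 6; reducing to Smith normal form yields diagonal entries (1,1,1,1,1,1).

The boundary map ∂_3: C_3 → C_2 sends each 3-simplex σ to the alternating sum Σ_i (−1)^i (σ with its i-th vertex removed). For instance
  ∂abcd = bcd − acd + abd − abc,
  ∂abde = bde − ade + abe − abd.
As a 10×5 matrix over Z this has rank 4, with invariant factors (1,1,1,1).

From H_k ≅ ker(∂_k) / im(∂_{k+1}) we obtain:

  H_0: rank C_0 − rank ∂_1 = 5 − 4 = 1, and the invariant factors of ∂_1 are all 1, so H_0 ≅ Z.
  H_1: rank ker ∂_1 − rank ∂_2 = (10 − 4) − 6 = 0, and the invariant factors of ∂_2 are all 1, so H_1 ≅ 0.
  H_2: rank ker ∂_2 − rank ∂_3 = (10 − 6) − 4 = 0, and the invariant factors of ∂_3 are all 1, so H_2 ≅ 0.
  H_3: rank ker ∂_3 − rank ∂_4 = (5 − 4) − 0 = 1, and there is no ∂_4, so H_3 ≅ Z.

As a check, the Euler characteristic is 5 − 10 + 10 − 5 = 0, which agrees with 1 − 0 + 0 − 1 = 0.
(K is a triangulation of the 3-sphere S^3.)

H_0 ≅ Z,  H_1 = 0,  H_2 = 0,  H_3 ≅ Z.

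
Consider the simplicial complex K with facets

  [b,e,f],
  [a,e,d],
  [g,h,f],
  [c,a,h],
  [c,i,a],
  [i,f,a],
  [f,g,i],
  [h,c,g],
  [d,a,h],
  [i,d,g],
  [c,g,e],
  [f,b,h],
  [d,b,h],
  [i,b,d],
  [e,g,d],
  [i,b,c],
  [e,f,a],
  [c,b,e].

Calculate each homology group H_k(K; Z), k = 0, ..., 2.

We work with the vertex ordering a < b < c < d < e < f < g < h < i. The simplices of K, each written with vertices in increasing order, are:

  0-simplices (9): a, b, c, d, e, f, g, h, i
  1-simplices (27): ac, ad, ae, af, ah, ai, bc, bd, be, bf, bh, bi, ce, cg, ch, ci, de, dg, dh, di, ef, eg, fg, fh, fi, gh, gi
  2-simplices (18): ach, aci, ade, adh, aef, afi, bce, bci, bdh, bdi, bef, bfh, ceg, cgh, deg, dgi, fgh, fgi

so the chain groups are C_0 ≅ Z^9, C_1 ≅ Z^27, C_2 ≅ Z^18.

∂_1: C_1 → C_0 is given by ∂[p,q] = [q] − [p]. For instance
  ∂af = f − a.
The resulting 9×27 matrix has rank 8, and its Smith normal form has invariant factors (1,1,1,1,1,1,1,1).

The boundary map ∂_2: C_2 → C_1 sends each 2-simplex [p,q,r] to [q,r] − [p,r] + [p,q]. For instance
  ∂aef = ef − af + ae,
  ∂bef = ef − bf + be.
This gives a 27×18 integer matrix of rank 17; reducing to Smith normal form yields diagonal entries (1,1,1,1,1,1,1,1,1,1,1,1,1,1,1,1,1).

Reading off H_k = ker ∂_k / im ∂_{k+1}:

  H_0: rank C_0 − rank ∂_1 = 9 − 8 = 1, and the invariant factors of ∂_1 are all 1, so H_0 ≅ Z.
  H_1: rank ker ∂_1 − rank ∂_2 = (27 − 8) − 17 = 2, and the invariant factors of ∂_2 are all 1, so H_1 ≅ Z^2.
  H_2: rank ker ∂_2 − rank ∂_3 = (18 − 17) − 0 = 1, and there is no ∂_3, so H_2 ≅ Z.

H_0 ≅ Z,  H_1 ≅ Z^2,  H_2 ≅ Z.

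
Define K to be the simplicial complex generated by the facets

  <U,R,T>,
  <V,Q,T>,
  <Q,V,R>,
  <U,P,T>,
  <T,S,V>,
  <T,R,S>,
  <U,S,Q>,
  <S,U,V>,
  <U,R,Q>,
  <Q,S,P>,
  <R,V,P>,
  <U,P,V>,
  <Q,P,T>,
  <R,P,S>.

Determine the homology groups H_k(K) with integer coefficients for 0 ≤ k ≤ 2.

Fix the vertex order P < Q < R < S < T < U < V and write every simplex with vertices in increasing order. Then dim K = 2 and the simplices of K are:

  0-simplices (7): P, Q, R, S, T, U, V
  1-simplices (21): PQ, PR, PS, PT, PU, PV, QR, QS, QT, QU, QV, RS, RT, RU, RV, ST, SU, SV, TU, TV, UV
  2-simplices (14): PQS, PQT, PRS, PRV, PTU, PUV, QRU, QRV, QSU, QTV, RST, RTU, STV, SUV

so the chain groups are C_0 ≅ Z^7, C_1 ≅ Z^21, C_2 ≅ Z^14.

The boundary map ∂_1: C_1 → C_0 maps an edge to its endpoints' difference, ∂[p,q] = q − p.
The resulting 7×21 matrix has rank 6, and its Smith normal form has invariant factors (1,1,1,1,1,1).

∂_2: C_2 → C_1 acts by ∂[p,q,r] = [q,r] − [p,r] + [p,q]. For instance
  ∂QRV = RV − QV + QR,
  ∂QSU = SU − QU + QS.
The resulting 21×14 matrix has rank 13, and its Smith normal form has invariant factors (1,1,1,1,1,1,1,1,1,1,1,1,1).

Now H_k = ker ∂_k / im ∂_{k+1}, so:

  H_0: rank C_0 − rank ∂_1 = 7 − 6 = 1, and the invariant factors of ∂_1 are all 1, so H_0 = Z.
  H_1: rank ker ∂_1 − rank ∂_2 = (21 − 6) − 13 = 2, and the invariant factors of ∂_2 are all 1, so H_1 = Z^2.
  H_2: rank ker ∂_2 − rank ∂_3 = (14 − 13) − 0 = 1, and there is no ∂_3, so H_2 = Z.

H_0 ≅ Z,  H_1 ≅ Z^2,  H_2 ≅ Z.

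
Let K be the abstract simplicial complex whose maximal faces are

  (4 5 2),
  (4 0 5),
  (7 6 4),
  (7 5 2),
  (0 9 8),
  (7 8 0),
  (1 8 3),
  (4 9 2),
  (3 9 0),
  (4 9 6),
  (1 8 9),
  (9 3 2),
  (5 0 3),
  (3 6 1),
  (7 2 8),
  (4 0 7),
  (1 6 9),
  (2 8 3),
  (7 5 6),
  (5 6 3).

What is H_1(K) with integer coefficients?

H_1 ≅ Z ⊕ Z/2Z.

Take the total order 0 < 1 < 2 < 3 < 4 < 5 < 6 < 7 < 8 < 9 on the vertex set. Then K (dimension 2) consists of the simplices:

  0-simplices (10): [0], [1], [2], [3], [4], [5], [6], [7], [8], [9]
  1-simplices (30): (30 of them)
  2-simplices (20): (20 of them)

so the chain groups are C_0 ≅ Z^10, C_1 ≅ Z^30, C_2 ≅ Z^20.

The boundary map ∂_1: C_1 → C_0 sends each edge [p,q] (with p < q) to q − p.
This gives a 10×30 integer matrix of rank 9; reducing to Smith normal form yields diagonal entries (1,1,1,1,1,1,1,1,1).

The boundary map ∂_2: C_2 → C_1 acts by ∂[p,q,r] = [q,r] − [p,r] + [p,q]. For instance
  ∂[1,8,9] = [8,9] − [1,9] + [1,8],
  ∂[3,5,6] = [5,6] − [3,6] + [3,5].
This gives a 30×20 integer matrix of rank 20; reducing to Smith normal form yields diagonal entries (1,1,1,1,1,1,1,1,1,1,1,1,1,1,1,1,1,1,1,2).

From H_k ≅ ker(∂_k) / im(∂_{k+1}) we obtain:

  H_1: rank ker ∂_1 − rank ∂_2 = (30 − 9) − 20 = 1, and ∂_2 has invariant factor 2 > 1, so H_1 ≅ Z ⊕ Z/2Z.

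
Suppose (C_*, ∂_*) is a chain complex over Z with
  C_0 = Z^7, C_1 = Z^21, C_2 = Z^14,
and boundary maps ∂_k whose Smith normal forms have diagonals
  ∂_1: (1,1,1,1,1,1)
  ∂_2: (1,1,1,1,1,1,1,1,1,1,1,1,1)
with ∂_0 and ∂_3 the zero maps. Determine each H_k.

H_0: b_0 = 7 − 0 − 6 = 1; torsion from ∂_1 factors > 1: none. So H_0 ≅ Z.
H_1: b_1 = 21 − 6 − 13 = 2; torsion from ∂_2 factors > 1: none. So H_1 ≅ Z^2.
H_2: b_2 = 14 − 13 − 0 = 1; torsion from ∂_3 factors > 1: none. So H_2 ≅ Z.

H_0 ≅ Z,  H_1 ≅ Z^2,  H_2 ≅ Z.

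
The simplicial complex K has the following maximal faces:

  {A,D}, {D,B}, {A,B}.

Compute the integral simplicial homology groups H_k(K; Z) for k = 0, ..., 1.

H_0 = Z,  H_1 = Z.

We work with the vertex ordering A < B < D. The simplices of K, each written with vertices in increasing order, are:

  0-simplices (3): A, B, D
  1-simplices (3): AB, AD, BD

giving chain groups C_0 ≅ Z^3, C_1 ≅ Z^3.

∂_1: C_1 → C_0 is given by ∂[p,q] = [q] − [p]. For instance
  ∂AB = B − A.
The 3×3 boundary matrix has rank 2 and Smith normal form diag(1,1).

Computing H_k = (kernel of ∂_k) / (image of ∂_{k+1}):

  H_0: rank C_0 − rank ∂_1 = 3 − 2 = 1, and the invariant factors of ∂_1 are all 1, so H_0 = Z.
  H_1: rank ker ∂_1 − rank ∂_2 = (3 − 2) − 0 = 1, and there is no ∂_2, so H_1 = Z.

(K is a triangulation of the circle S^1.)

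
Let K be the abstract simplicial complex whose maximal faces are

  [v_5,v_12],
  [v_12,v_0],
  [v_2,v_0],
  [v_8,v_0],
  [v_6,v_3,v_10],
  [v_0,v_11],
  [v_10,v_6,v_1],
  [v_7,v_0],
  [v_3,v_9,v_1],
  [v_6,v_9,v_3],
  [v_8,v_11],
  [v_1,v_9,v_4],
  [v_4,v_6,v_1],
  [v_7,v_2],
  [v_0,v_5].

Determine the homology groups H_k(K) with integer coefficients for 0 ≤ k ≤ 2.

H_0 ≅ Z^2,  H_1 ≅ Z^4,  H_2 = 0.

Order the vertices as v_0 < v_1 < v_2 < v_3 < v_4 < v_5 < v_6 < v_7 < v_8 < v_9 < v_10 < v_11 < v_12. Listing each simplex with vertices in this order, K has dimension 2 with simplices:

  0-simplices (13): [v_0], [v_1], [v_2], [v_3], [v_4], [v_5], [v_6], [v_7], [v_8], [v_9], [v_10], [v_11], [v_12]
  1-simplices (21): (21 of them)
  2-simplices (6): [v_1,v_3,v_9], [v_1,v_4,v_6], [v_1,v_4,v_9], [v_1,v_6,v_10], [v_3,v_6,v_9], [v_3,v_6,v_10]

giving chain groups C_0 ≅ Z^13, C_1 ≅ Z^21, C_2 ≅ Z^6.

The boundary map ∂_1: C_1 → C_0 is given by ∂[p,q] = [q] − [p]. For instance
  ∂[v_3,v_9] = [v_9] − [v_3].
The resulting 13×21 matrix has rank 11, and its Smith normal form has invariant factors (1,1,1,1,1,1,1,1,1,1,1).

The boundary map ∂_2: C_2 → C_1 acts by ∂[p,q,r] = [q,r] − [p,r] + [p,q]. For instance
  ∂[v_3,v_6,v_9] = [v_6,v_9] − [v_3,v_9] + [v_3,v_6],
  ∂[v_3,v_6,v_10] = [v_6,v_10] − [v_3,v_10] + [v_3,v_6].
This gives a 21×6 integer matrix of rank 6; reducing to Smith normal form yields diagonal entries (1,1,1,1,1,1).

Now H_k = ker ∂_k / im ∂_{k+1}, so:

  H_0: rank C_0 − rank ∂_1 = 13 − 11 = 2, and the invariant factors of ∂_1 are all 1, so H_0 = Z^2.
  H_1: rank ker ∂_1 − rank ∂_2 = (21 − 11) − 6 = 4, and the invariant factors of ∂_2 are all 1, so H_1 = Z^4.
  H_2: rank ker ∂_2 − rank ∂_3 = (6 − 6) − 0 = 0, and there is no ∂_3, so H_2 = 0.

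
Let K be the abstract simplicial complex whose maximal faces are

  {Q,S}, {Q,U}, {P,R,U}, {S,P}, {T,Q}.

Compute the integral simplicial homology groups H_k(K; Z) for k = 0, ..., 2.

H_0 = Z,  H_1 = Z,  H_2 = 0.

We work with the vertex ordering P < Q < R < S < T < U. The simplices of K, each written with vertices in increasing order, are:

  0-simplices (6): P, Q, R, S, T, U
  1-simplices (7): PR, PS, PU, QS, QT, QU, RU
  2-simplices (1): PRU

so the chain groups are C_0 ≅ Z^6, C_1 ≅ Z^7, C_2 ≅ Z^1.

Boundary ∂_1: C_1 → C_0 maps an edge to its endpoints' difference, ∂[p,q] = q − p. For instance
  ∂PR = R − P.
As a 6×7 matrix over Z this has rank 5, with invariant factors (1,1,1,1,1).

∂_2: C_2 → C_1 maps a triangle to the signed sum of its edges. For instance
  ∂PRU = RU − PU + PR.
The resulting 7×1 matrix has rank 1, and its Smith normal form has invariant factors (1).

Now H_k = ker ∂_k / im ∂_{k+1}, so:

  H_0: rank C_0 − rank ∂_1 = 6 − 5 = 1, and the invariant factors of ∂_1 are all 1, so H_0 = Z.
  H_1: rank ker ∂_1 − rank ∂_2 = (7 − 5) − 1 = 1, and the invariant factors of ∂_2 are all 1, so H_1 = Z.
  H_2: rank ker ∂_2 − rank ∂_3 = (1 − 1) − 0 = 0, and there is no ∂_3, so H_2 = 0.

As a check, the Euler characteristic is 6 − 7 + 1 = 0, which agrees with 1 − 1 + 0 = 0.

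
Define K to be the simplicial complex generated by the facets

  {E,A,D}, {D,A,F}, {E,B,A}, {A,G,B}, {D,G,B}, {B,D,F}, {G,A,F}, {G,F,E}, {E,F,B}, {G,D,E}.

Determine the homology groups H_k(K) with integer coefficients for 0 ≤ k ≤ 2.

H_0 = Z,  H_1 = Z/2,  H_2 = 0.

K has 6 vertices, 15 edges, 10 triangles.
rank ∂_0 = 0, rank ∂_1 = 5 ⇒ b_0 = 6 − 0 − 5 = 1; all invariant factors of ∂_1 are 1 so no torsion. So H_0 ≅ Z.
rank ∂_1 = 5, rank ∂_2 = 10 ⇒ b_1 = 15 − 5 − 10 = 0; ∂_2 has invariant factor(s) [2] giving torsion. So H_1 ≅ Z/2.
rank ∂_2 = 10, rank ∂_3 = 0 ⇒ b_2 = 10 − 10 − 0 = 0. So H_2 ≅ 0.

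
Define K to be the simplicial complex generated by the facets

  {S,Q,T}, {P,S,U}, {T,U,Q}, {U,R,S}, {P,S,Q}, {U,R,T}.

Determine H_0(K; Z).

We work with the vertex ordering P < Q < R < S < T < U. The simplices of K, each written with vertices in increasing order, are:

  0-simplices (6): P, Q, R, S, T, U
  1-simplices (12): PQ, PS, PU, QS, QT, QU, RS, RT, RU, ST, SU, TU
  2-simplices (6): PQS, PSU, QST, QTU, RSU, RTU

Hence C_0 ≅ Z^6, C_1 ≅ Z^12, C_2 ≅ Z^6.

Boundary ∂_1: C_1 → C_0 is given by ∂[p,q] = [q] − [p]. For instance
  ∂PQ = Q − P.
As a 6×12 matrix over Z this has rank 5, with invariant factors (1,1,1,1,1).

The boundary map ∂_2: C_2 → C_1 sends each 2-simplex [p,q,r] to [q,r] − [p,r] + [p,q]. For instance
  ∂QTU = TU − QU + QT,
  ∂RTU = TU − RU + RT.
The 12×6 boundary matrix has rank 6 and Smith normal form diag(1,1,1,1,1,1).

Computing H_k = (kernel of ∂_k) / (image of ∂_{k+1}):

  H_0: rank C_0 − rank ∂_1 = 6 − 5 = 1, and the invariant factors of ∂_1 are all 1, so H_0 = Z.

(K is a triangulation of the cylinder S^1 x I.)

H_0 = Z.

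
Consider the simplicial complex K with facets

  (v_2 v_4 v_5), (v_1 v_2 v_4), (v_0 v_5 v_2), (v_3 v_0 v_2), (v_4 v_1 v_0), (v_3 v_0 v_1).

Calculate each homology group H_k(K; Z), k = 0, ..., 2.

H_0 ≅ Z,  H_1 ≅ Z,  H_2 = 0.

K has 6 vertices, 12 edges, 6 triangles.
rank ∂_0 = 0, rank ∂_1 = 5 ⇒ b_0 = 6 − 0 − 5 = 1; all invariant factors of ∂_1 are 1 so no torsion. So H_0 = Z.
rank ∂_1 = 5, rank ∂_2 = 6 ⇒ b_1 = 12 − 5 − 6 = 1; all invariant factors of ∂_2 are 1 so no torsion. So H_1 = Z.
rank ∂_2 = 6, rank ∂_3 = 0 ⇒ b_2 = 6 − 6 − 0 = 0. So H_2 = 0.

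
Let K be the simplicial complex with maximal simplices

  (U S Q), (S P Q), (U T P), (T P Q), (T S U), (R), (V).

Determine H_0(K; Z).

Order the vertices as P < Q < R < S < T < U < V. Listing each simplex with vertices in this order, K has dimension 2 with simplices:

  0-simplices (7): P, Q, R, S, T, U, V
  1-simplices (10): PQ, PS, PT, PU, QS, QT, QU, ST, SU, TU
  2-simplices (5): PQS, PQT, PTU, QSU, STU

so the chain groups are C_0 ≅ Z^7, C_1 ≅ Z^10, C_2 ≅ Z^5.

∂_1: C_1 → C_0 is given by ∂[p,q] = [q] − [p]. For instance
  ∂PT = T − P.
The 7×10 boundary matrix has rank 4 and Smith normal form diag(1,1,1,1).

Boundary ∂_2: C_2 → C_1 sends each 2-simplex [p,q,r] to [q,r] − [p,r] + [p,q]. For instance
  ∂STU = TU − SU + ST,
  ∂PTU = TU − PU + PT.
The 10×5 boundary matrix has rank 5 and Smith normal form diag(1,1,1,1,1).

From H_k ≅ ker(∂_k) / im(∂_{k+1}) we obtain:

  H_0: rank C_0 − rank ∂_1 = 7 − 4 = 3, and the invariant factors of ∂_1 are all 1, so H_0 = Z^3.

H_0 ≅ Z^3.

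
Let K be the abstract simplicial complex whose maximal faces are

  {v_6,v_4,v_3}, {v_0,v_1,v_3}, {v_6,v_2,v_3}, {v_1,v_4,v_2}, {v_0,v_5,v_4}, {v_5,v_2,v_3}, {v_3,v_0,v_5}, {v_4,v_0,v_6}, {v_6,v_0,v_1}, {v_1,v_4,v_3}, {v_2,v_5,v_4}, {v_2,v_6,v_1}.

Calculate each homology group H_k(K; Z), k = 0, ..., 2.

Fix the vertex order v_0 < v_1 < v_2 < v_3 < v_4 < v_5 < v_6 and write every simplex with vertices in increasing order. Then dim K = 2 and the simplices of K are:

  0-simplices (7): [v_0], [v_1], [v_2], [v_3], [v_4], [v_5], [v_6]
  1-simplices (18): (18 of them)
  2-simplices (12): (12 of them)

giving chain groups C_0 ≅ Z^7, C_1 ≅ Z^18, C_2 ≅ Z^12.

Boundary ∂_1: C_1 → C_0 maps an edge to its endpoints' difference, ∂[p,q] = q − p.
The 7×18 boundary matrix has rank 6 and Smith normal form diag(1,1,1,1,1,1).

Boundary ∂_2: C_2 → C_1 sends each 2-simplex [p,q,r] to [q,r] − [p,r] + [p,q]. For instance
  ∂[v_1,v_2,v_4] = [v_2,v_4] − [v_1,v_4] + [v_1,v_2],
  ∂[v_0,v_4,v_5] = [v_4,v_5] − [v_0,v_5] + [v_0,v_4].
This gives a 18×12 integer matrix of rank 12; reducing to Smith normal form yields diagonal entries (1,1,1,1,1,1,1,1,1,1,1,2).

From H_k ≅ ker(∂_k) / im(∂_{k+1}) we obtain:

  H_0: rank C_0 − rank ∂_1 = 7 − 6 = 1, and the invariant factors of ∂_1 are all 1, so H_0 = Z.
  H_1: rank ker ∂_1 − rank ∂_2 = (18 − 6) − 12 = 0, and ∂_2 has invariant factor 2 > 1, so H_1 = Z/2.
  H_2: rank ker ∂_2 − rank ∂_3 = (12 − 12) − 0 = 0, and there is no ∂_3, so H_2 = 0.

As a check, the Euler characteristic is 7 − 18 + 12 = 1, which agrees with 1 − 0 + 0 = 1.

H_0 ≅ Z,  H_1 ≅ Z/2,  H_2 = 0.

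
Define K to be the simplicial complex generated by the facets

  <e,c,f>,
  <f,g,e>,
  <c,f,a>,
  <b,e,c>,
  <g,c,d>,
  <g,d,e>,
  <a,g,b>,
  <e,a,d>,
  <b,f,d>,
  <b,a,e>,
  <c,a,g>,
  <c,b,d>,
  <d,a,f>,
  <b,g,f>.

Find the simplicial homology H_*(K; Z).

Order the vertices as a < b < c < d < e < f < g. Listing each simplex with vertices in this order, K has dimension 2 with simplices:

  0-simplices (7): a, b, c, d, e, f, g
  1-simplices (21): ab, ac, ad, ae, af, ag, bc, bd, be, bf, bg, cd, ce, cf, cg, de, df, dg, ef, eg, fg
  2-simplices (14): abe, abg, acf, acg, ade, adf, bcd, bce, bdf, bfg, cdg, cef, deg, efg

giving chain groups C_0 ≅ Z^7, C_1 ≅ Z^21, C_2 ≅ Z^14.

Boundary ∂_1: C_1 → C_0 sends each edge [p,q] (with p < q) to q − p. For instance
  ∂ef = f − e.
This gives a 7×21 integer matrix of rank 6; reducing to Smith normal form yields diagonal entries (1,1,1,1,1,1).

Boundary ∂_2: C_2 → C_1 acts by ∂[p,q,r] = [q,r] − [p,r] + [p,q]. For instance
  ∂abe = be − ae + ab,
  ∂cef = ef − cf + ce.
The resulting 21×14 matrix has rank 13, and its Smith normal form has invariant factors (1,1,1,1,1,1,1,1,1,1,1,1,1).

Now H_k = ker ∂_k / im ∂_{k+1}, so:

  H_0: rank C_0 − rank ∂_1 = 7 − 6 = 1, and the invariant factors of ∂_1 are all 1, so H_0 = Z.
  H_1: rank ker ∂_1 − rank ∂_2 = (21 − 6) − 13 = 2, and the invariant factors of ∂_2 are all 1, so H_1 = Z^2.
  H_2: rank ker ∂_2 − rank ∂_3 = (14 − 13) − 0 = 1, and there is no ∂_3, so H_2 = Z.

As a check, the Euler characteristic is 7 − 21 + 14 = 0, which agrees with 1 − 2 + 1 = 0.
(K is a triangulation of the torus T^2.)

H_0 = Z,  H_1 = Z^2,  H_2 = Z.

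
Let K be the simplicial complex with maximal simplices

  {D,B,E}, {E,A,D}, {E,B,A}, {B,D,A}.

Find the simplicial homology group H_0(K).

H_0 ≅ Z.

K has 4 vertices, 6 edges, 4 triangles.
rank ∂_0 = 0, rank ∂_1 = 3 ⇒ b_0 = 4 − 0 − 3 = 1; all invariant factors of ∂_1 are 1 so no torsion. So H_0 ≅ Z.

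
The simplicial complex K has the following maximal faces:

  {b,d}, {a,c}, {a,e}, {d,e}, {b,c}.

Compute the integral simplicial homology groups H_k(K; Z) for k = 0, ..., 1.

H_0 ≅ Z,  H_1 ≅ Z.

Take the total order a < b < c < d < e on the vertex set. Then K (dimension 1) consists of the simplices:

  0-simplices (5): a, b, c, d, e
  1-simplices (5): ac, ae, bc, bd, de

so the chain groups are C_0 ≅ Z^5, C_1 ≅ Z^5.

The boundary map ∂_1: C_1 → C_0 sends each edge [p,q] (with p < q) to q − p.
The resulting 5×5 matrix has rank 4, and its Smith normal form has invariant factors (1,1,1,1).

Now H_k = ker ∂_k / im ∂_{k+1}, so:

  H_0: rank C_0 − rank ∂_1 = 5 − 4 = 1, and the invariant factors of ∂_1 are all 1, so H_0 = Z.
  H_1: rank ker ∂_1 − rank ∂_2 = (5 − 4) − 0 = 1, and there is no ∂_2, so H_1 = Z.

As a check, the Euler characteristic is 5 − 5 = 0, which agrees with 1 − 1 = 0.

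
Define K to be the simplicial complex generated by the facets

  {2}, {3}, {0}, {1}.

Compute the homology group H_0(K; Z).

K has 4 vertices.
rank ∂_0 = 0, rank ∂_1 = 0 ⇒ b_0 = 4 − 0 − 0 = 4. So H_0 ≅ Z^4.

H_0 ≅ Z^4.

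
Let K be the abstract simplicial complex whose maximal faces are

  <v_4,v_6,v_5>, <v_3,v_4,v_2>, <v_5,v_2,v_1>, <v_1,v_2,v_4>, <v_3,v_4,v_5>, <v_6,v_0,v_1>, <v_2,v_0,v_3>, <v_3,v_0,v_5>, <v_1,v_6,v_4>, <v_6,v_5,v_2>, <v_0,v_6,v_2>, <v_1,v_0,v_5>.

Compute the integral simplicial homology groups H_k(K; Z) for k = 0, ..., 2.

We work with the vertex ordering v_0 < v_1 < v_2 < v_3 < v_4 < v_5 < v_6. The simplices of K, each written with vertices in increasing order, are:

  0-simplices (7): [v_0], [v_1], [v_2], [v_3], [v_4], [v_5], [v_6]
  1-simplices (18): (18 of them)
  2-simplices (12): (12 of them)

Hence C_0 ≅ Z^7, C_1 ≅ Z^18, C_2 ≅ Z^12.

∂_1: C_1 → C_0 maps an edge to its endpoints' difference, ∂[p,q] = q − p.
This gives a 7×18 integer matrix of rank 6; reducing to Smith normal form yields diagonal entries (1,1,1,1,1,1).

The boundary map ∂_2: C_2 → C_1 acts by ∂[p,q,r] = [q,r] − [p,r] + [p,q]. For instance
  ∂[v_1,v_4,v_6] = [v_4,v_6] − [v_1,v_6] + [v_1,v_4],
  ∂[v_0,v_2,v_3] = [v_2,v_3] − [v_0,v_3] + [v_0,v_2].
The 18×12 boundary matrix has rank 12 and Smith normal form diag(1,1,1,1,1,1,1,1,1,1,1,2).

Computing H_k = (kernel of ∂_k) / (image of ∂_{k+1}):

  H_0: rank C_0 − rank ∂_1 = 7 − 6 = 1, and the invariant factors of ∂_1 are all 1, so H_0 = Z.
  H_1: rank ker ∂_1 − rank ∂_2 = (18 − 6) − 12 = 0, and ∂_2 has invariant factor 2 > 1, so H_1 = Z/2.
  H_2: rank ker ∂_2 − rank ∂_3 = (12 − 12) − 0 = 0, and there is no ∂_3, so H_2 = 0.

As a check, the Euler characteristic is 7 − 18 + 12 = 1, which agrees with 1 − 0 + 0 = 1.

H_0 = Z,  H_1 = Z/2,  H_2 = 0.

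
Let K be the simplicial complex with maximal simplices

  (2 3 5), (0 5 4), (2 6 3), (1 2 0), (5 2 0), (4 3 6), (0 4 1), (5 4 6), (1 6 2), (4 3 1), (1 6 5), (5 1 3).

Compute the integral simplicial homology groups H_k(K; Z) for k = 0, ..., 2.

Fix the vertex order 0 < 1 < 2 < 3 < 4 < 5 < 6 and write every simplex with vertices in increasing order. Then dim K = 2 and the simplices of K are:

  0-simplices (7): [0], [1], [2], [3], [4], [5], [6]
  1-simplices (18): [0,1], [0,2], [0,4], [0,5], [1,2], [1,3], [1,4], [1,5], [1,6], [2,3], [2,5], [2,6], [3,4], [3,5], [3,6], [4,5], [4,6], [5,6]
  2-simplices (12): [0,1,2], [0,1,4], [0,2,5], [0,4,5], [1,2,6], [1,3,4], [1,3,5], [1,5,6], [2,3,5], [2,3,6], [3,4,6], [4,5,6]

Hence C_0 ≅ Z^7, C_1 ≅ Z^18, C_2 ≅ Z^12.

∂_1: C_1 → C_0 maps an edge to its endpoints' difference, ∂[p,q] = q − p.
This gives a 7×18 integer matrix of rank 6; reducing to Smith normal form yields diagonal entries (1,1,1,1,1,1).

Boundary ∂_2: C_2 → C_1 sends each 2-simplex [p,q,r] to [q,r] − [p,r] + [p,q]. For instance
  ∂[1,2,6] = [2,6] − [1,6] + [1,2],
  ∂[0,1,2] = [1,2] − [0,2] + [0,1].
As a 18×12 matrix over Z this has rank 12, with invariant factors (1,1,1,1,1,1,1,1,1,1,1,2).

From H_k ≅ ker(∂_k) / im(∂_{k+1}) we obtain:

  H_0: rank C_0 − rank ∂_1 = 7 − 6 = 1, and the invariant factors of ∂_1 are all 1, so H_0 ≅ Z.
  H_1: rank ker ∂_1 − rank ∂_2 = (18 − 6) − 12 = 0, and ∂_2 has invariant factor 2 > 1, so H_1 ≅ Z_2.
  H_2: rank ker ∂_2 − rank ∂_3 = (12 − 12) − 0 = 0, and there is no ∂_3, so H_2 ≅ 0.

As a check, the Euler characteristic is 7 − 18 + 12 = 1, which agrees with 1 − 0 + 0 = 1.
(K is a triangulation of the real projective plane RP^2.)

H_0 ≅ Z,  H_1 ≅ Z_2,  H_2 = 0.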